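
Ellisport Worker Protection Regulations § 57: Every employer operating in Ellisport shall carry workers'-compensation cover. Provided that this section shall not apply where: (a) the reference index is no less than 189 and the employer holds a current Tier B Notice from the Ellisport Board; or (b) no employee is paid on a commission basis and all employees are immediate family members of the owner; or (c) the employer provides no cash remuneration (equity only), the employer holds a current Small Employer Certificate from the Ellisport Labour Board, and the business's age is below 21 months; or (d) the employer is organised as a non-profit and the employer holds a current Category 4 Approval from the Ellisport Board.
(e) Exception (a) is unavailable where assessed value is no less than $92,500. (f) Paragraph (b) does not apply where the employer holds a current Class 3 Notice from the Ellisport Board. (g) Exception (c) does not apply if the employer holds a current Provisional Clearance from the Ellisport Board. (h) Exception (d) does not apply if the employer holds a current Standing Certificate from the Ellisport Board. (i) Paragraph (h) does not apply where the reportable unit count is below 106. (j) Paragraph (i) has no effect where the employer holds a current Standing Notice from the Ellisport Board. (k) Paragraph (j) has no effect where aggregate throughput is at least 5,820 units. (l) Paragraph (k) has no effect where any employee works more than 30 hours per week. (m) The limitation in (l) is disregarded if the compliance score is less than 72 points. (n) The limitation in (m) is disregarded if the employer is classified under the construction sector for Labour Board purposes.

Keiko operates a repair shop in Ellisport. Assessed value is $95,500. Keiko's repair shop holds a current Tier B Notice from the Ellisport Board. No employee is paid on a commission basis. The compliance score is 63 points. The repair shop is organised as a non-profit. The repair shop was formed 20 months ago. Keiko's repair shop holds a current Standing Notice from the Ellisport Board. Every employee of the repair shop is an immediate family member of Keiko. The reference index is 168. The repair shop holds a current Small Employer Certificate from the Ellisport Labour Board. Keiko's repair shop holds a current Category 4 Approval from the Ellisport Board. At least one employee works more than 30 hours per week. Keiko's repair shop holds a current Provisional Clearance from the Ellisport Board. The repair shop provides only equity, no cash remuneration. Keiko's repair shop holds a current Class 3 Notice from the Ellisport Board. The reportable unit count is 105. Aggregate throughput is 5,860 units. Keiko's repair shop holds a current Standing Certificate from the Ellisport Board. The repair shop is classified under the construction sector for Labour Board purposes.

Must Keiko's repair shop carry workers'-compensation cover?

Exception (a) requires that the reference index is no less than 189; but the reference index is 168, short of 189, so (a) is unavailable.
Exception (b) is satisfied on its face — no employee is paid on commission; every employee is an immediate family member. Turning to paragraph (f): (f) is engaged — a current Class 3 Notice is held. (b) is therefore removed.
All of (c)'s requirements are met (remuneration is equity-only; a current Small Employer Certificate is held; the business's age is 20 months, below the 21 months limit). But: (g) operates against (c): a current Provisional Clearance is held. (c) is therefore removed.
Exception (d) is satisfied on its face — the employer is a non-profit; a current Category 4 Approval is held. However, paragraphs (h)–(n) must be considered: (h) operates against (d): a current Standing Certificate is held. (i) would limit (h) — the reportable unit count is 105, below the 106 limit — but (j) sets (i) aside: (j) applies — a current Standing Notice is held. (k) would limit (j) — aggregate throughput is 5,860 units, meeting the 5,820 units threshold — but (l) sets (k) aside: (l) is triggered — at least one employee exceeds 30 hours/week. (m) operates (the compliance score is 63 points, less than the 72 points limit), but is set aside by (n): (n) operates against (m): the repair shop is classified under the construction sector. So (d) is unavailable.
No exception displaces § 57.

Yes — Keiko's repair shop must carry workers'-compensation cover.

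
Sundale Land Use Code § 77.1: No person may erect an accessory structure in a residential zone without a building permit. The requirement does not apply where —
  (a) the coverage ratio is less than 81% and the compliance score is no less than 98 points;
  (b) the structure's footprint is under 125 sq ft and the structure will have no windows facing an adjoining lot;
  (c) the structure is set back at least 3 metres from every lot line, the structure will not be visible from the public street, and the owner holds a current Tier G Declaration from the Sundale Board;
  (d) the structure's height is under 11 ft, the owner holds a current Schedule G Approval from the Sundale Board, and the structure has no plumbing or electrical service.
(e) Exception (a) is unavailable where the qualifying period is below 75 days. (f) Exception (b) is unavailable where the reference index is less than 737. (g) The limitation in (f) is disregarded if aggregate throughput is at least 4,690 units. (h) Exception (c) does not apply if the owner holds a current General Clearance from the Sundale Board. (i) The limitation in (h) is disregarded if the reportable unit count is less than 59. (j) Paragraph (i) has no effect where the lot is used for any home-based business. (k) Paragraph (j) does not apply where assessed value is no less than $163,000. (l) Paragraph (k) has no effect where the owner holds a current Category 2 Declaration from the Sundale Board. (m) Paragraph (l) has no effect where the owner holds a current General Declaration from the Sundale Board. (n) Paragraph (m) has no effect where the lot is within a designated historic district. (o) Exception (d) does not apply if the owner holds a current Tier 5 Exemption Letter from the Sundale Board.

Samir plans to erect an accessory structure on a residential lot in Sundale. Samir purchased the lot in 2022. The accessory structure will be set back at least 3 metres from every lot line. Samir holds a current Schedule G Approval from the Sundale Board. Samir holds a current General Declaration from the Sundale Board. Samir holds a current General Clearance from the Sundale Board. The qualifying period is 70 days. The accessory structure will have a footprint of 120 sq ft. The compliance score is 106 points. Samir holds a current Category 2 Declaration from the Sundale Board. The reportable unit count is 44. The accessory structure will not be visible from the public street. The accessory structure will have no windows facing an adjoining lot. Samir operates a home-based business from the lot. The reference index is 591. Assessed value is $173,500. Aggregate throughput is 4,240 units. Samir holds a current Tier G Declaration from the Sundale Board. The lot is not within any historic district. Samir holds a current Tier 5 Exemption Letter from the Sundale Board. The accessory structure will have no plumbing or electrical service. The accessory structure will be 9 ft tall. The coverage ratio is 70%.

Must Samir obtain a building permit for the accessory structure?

All of (a)'s requirements are met (the coverage ratio is 70%, less than the 81% limit; the compliance score is 106 points, meeting the 98 points threshold). But: (e) is triggered — the qualifying period is 70 days, below the 75 days limit. So (a) is unavailable.
Exception (b) is satisfied on its face — the structure's footprint is 120 sq ft, under the 125 sq ft limit; no windows face an adjoining lot. However, paragraphs (f)–(g) must be considered: (f) operates against (b): the reference index is 591, less than the 737 limit. (g), which would lift (f), is not engaged — aggregate throughput is 4,240 units, short of 4,690 units. So (b) is unavailable.
Exception (c)'s conditions are all satisfied: the setback is at least 3 m on every side; the structure will not be visible from the street; a current Tier G Declaration is held. Under paragraphs (h)–(n): (h) applies (a current General Clearance is held), but is displaced by (i): (i) is engaged — the reportable unit count is 44, less than the 59 limit. (j) would limit (i) — a home-based business operates on the lot — but (k) sets (j) aside: (k) operates against (j): assessed value is $173,500, meeting the $163,000 threshold. (l) operates (a current Category 2 Declaration is held), but is overridden by (m): (m) is triggered — a current General Declaration is held. (n) is not triggered (the lot is not in a historic district), so (m) stands. Exception (c) stands.
Exception (d)'s conditions are all satisfied: the structure's height is 9 ft, under the 11 ft limit; a current Schedule G Approval is held; there is no plumbing or electrical service. However, paragraph (o) must be considered: (o) operates against (d): a current Tier 5 Exemption Letter is held. Exception (d) does not apply.

No — exception (c) applies; Samir does not need a building permit.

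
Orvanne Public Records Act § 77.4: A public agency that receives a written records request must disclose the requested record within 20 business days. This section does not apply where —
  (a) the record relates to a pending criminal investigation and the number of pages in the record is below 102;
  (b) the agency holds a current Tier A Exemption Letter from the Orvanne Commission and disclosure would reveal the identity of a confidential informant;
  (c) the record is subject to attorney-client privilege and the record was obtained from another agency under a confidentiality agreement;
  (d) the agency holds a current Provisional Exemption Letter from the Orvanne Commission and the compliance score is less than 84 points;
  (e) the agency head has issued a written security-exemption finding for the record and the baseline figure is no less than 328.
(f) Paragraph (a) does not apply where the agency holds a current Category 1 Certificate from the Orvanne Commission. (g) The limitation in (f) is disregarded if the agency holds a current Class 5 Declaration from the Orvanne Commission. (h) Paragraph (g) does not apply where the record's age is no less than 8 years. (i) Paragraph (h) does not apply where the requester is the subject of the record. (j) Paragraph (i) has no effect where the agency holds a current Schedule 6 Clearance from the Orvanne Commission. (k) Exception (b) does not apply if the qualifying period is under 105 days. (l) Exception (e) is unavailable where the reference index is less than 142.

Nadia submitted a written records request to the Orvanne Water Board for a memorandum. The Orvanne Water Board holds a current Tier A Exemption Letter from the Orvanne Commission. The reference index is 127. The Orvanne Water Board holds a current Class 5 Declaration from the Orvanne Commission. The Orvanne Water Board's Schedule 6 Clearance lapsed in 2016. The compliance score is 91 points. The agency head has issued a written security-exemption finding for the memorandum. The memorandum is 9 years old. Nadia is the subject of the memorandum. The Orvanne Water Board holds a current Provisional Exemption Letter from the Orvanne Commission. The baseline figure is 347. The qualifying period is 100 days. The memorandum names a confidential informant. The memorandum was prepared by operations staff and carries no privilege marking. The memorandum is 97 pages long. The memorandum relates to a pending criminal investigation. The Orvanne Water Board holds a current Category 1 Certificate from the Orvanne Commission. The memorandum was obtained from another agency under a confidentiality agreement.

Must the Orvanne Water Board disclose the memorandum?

Exception (a): the memorandum relates to a pending investigation; the number of pages in the record is 97, below the 102 limit — every condition holds. As to paragraphs (f)–(j): (f) applies (a current Category 1 Certificate is held), but yields to (g): (g) operates — a current Class 5 Declaration is held. (h) applies (the record's age is 9 years, meeting the 8 years threshold), but is displaced by (i): (i) operates against (h): Nadia is the subject of the memorandum. (j) does not operate here (there is no Schedule 6 Clearance in force), so (i) stands. So (a) applies.
Exception (b): a current Tier A Exemption Letter is held; the memorandum names a confidential informant — every condition holds. Turning to paragraph (k): (k) is engaged — the qualifying period is 100 days, under the 105 days limit. Exception (b) does not apply.
Exception (c) fails — the memorandum carries no privilege marking.
Exception (d) does not apply: the compliance score is 91 points, not less than 84 points.
Exception (e): a written security-exemption finding has been issued; the baseline figure is 347, meeting the 328 threshold — every condition holds. But: (l) applies — the reference index is 127, less than the 142 limit. Exception (e) does not apply.

No — exception (a) applies; the Orvanne Water Board is not required to disclose the memorandum.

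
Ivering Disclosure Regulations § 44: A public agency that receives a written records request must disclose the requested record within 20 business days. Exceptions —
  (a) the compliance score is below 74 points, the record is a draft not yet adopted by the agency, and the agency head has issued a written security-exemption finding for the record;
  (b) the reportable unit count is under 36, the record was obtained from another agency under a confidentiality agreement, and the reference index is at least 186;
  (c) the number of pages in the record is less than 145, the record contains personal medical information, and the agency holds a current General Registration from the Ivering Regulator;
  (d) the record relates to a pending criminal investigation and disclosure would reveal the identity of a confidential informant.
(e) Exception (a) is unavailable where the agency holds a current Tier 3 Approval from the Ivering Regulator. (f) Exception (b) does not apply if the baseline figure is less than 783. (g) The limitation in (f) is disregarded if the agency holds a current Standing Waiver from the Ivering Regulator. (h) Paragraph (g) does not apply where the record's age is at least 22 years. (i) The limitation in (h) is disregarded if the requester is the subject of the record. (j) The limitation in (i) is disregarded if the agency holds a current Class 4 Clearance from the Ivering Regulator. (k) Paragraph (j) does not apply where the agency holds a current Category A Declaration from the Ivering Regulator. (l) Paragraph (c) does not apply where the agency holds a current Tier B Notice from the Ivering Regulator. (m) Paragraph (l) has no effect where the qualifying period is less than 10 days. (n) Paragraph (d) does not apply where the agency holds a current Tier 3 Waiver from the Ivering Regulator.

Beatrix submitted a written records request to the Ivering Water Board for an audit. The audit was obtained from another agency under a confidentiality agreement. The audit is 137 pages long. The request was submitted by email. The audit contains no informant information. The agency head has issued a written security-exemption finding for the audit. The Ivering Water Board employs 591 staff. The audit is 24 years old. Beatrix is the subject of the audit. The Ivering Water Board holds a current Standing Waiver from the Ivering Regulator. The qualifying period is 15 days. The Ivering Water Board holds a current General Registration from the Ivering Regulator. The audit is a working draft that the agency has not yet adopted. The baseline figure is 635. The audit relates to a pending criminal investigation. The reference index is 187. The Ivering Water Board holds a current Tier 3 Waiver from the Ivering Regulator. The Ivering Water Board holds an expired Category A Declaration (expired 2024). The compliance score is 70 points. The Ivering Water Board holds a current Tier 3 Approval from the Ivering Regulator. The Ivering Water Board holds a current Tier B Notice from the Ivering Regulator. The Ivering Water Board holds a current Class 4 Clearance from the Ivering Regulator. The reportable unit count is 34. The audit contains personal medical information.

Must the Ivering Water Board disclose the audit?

Yes — the Ivering Water Board must disclose the audit.

Exception (a)'s conditions are all satisfied: the compliance score is 70 points, below the 74 points limit; the audit is an unadopted draft; a written security-exemption finding has been issued. Turning to paragraph (e): (e) is engaged — a current Tier 3 Approval is held. Exception (a) does not apply.
All of (b)'s requirements are met (the reportable unit count is 34, under the 36 limit; the audit was obtained under a confidentiality agreement; the reference index is 187, meeting the 186 threshold). But: (f) operates against (b): the baseline figure is 635, less than the 783 limit. (g) would limit (f) — a current Standing Waiver is held — but (h) sets (g) aside: (h) operates against (g): the record's age is 24 years, meeting the 22 years threshold. (i) would limit (h) — Beatrix is the subject of the audit — but (j) sets (i) aside: (j) operates against (i): a current Class 4 Clearance is held. (k) is not triggered (the Category A Declaration is not current), so (j) stands. So (b) is unavailable.
Exception (c)'s conditions are all satisfied: the number of pages in the record is 137, less than the 145 limit; the audit contains personal medical information; a current General Registration is held. Turning to paragraphs (l)–(m): (l) operates against (c): a current Tier B Notice is held. (m) does not operate here (the qualifying period is 15 days, not less than 10 days), so (l) stands. Exception (c) does not apply.
Exception (d) does not apply: the audit contains no informant information.
No exception displaces § 44.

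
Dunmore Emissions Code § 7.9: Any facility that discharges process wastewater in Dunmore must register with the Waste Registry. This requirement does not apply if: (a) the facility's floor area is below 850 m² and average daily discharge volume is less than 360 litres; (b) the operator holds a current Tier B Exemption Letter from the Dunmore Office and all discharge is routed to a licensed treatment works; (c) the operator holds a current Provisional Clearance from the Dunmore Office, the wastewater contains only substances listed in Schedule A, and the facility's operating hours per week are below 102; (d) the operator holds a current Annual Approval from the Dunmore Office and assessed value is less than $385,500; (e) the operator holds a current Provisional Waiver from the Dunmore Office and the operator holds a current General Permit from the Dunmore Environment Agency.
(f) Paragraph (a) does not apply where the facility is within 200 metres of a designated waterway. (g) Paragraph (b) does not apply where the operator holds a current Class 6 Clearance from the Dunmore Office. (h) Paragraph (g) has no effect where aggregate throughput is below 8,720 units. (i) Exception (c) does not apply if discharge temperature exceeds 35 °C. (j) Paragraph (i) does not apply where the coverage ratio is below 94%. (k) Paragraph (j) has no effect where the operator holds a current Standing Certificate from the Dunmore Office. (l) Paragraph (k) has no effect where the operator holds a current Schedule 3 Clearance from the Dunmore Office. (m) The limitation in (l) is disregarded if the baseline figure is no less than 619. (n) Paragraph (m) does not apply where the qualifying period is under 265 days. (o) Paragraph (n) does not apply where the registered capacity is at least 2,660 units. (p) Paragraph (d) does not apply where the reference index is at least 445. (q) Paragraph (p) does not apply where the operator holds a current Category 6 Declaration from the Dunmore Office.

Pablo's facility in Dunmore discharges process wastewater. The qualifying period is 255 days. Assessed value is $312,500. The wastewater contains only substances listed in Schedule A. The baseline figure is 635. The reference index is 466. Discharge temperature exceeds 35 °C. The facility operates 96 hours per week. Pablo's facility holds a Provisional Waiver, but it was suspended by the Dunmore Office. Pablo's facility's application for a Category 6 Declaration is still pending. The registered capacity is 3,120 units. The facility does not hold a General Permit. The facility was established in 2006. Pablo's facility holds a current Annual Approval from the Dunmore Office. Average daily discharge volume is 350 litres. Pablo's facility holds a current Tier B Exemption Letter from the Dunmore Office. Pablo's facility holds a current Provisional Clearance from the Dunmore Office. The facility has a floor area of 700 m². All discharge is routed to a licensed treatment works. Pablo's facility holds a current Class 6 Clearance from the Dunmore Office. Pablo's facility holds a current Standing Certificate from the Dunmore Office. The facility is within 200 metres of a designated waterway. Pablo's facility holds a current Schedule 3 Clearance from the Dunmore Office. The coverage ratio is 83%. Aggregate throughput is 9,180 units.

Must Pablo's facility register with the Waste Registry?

Exception (a): the facility's floor area is 700 m², below the 850 m² limit; average daily discharge volume is 350 litres, less than the 360 litres limit — every condition holds. Turning to paragraph (f): (f) operates against (a): the facility is within 200 m of a designated waterway. (a) is therefore removed.
Exception (b) is satisfied on its face — a current Tier B Exemption Letter is held; discharge is routed to a licensed treatment works. Turning to paragraphs (g)–(h): (g) is engaged — a current Class 6 Clearance is held. (h), which would lift (g), is inapplicable — aggregate throughput is 9,180 units, not below 8,720 units. (b) is therefore removed.
All of (c)'s requirements are met (a current Provisional Clearance is held; the wastewater is Schedule-A-only; the facility's operating hours per week are 96, below the 102 limit). But: (i) operates against (c): discharge temperature exceeds 35 °C. (j) is triggered (the coverage ratio is 83%, below the 94% limit), but is displaced by (k): (k) operates — a current Standing Certificate is held. (l) is triggered (a current Schedule 3 Clearance is held), but is itself disapplied by (m): (m) operates against (l): the baseline figure is 635, meeting the 619 threshold. (n) is triggered (the qualifying period is 255 days, under the 265 days limit), but is itself disapplied by (o): (o) operates against (n): the registered capacity is 3,120 units, meeting the 2,660 units threshold. Exception (c) does not apply.
All of (d)'s requirements are met (a current Annual Approval is held; assessed value is $312,500, less than the $385,500 limit). But: (p) is triggered — the reference index is 466, meeting the 445 threshold. (q), which would lift (p), is not engaged — no current Category 6 Declaration is held. So (d) is unavailable.
Exception (e) requires that the operator holds a current Provisional Waiver from the Dunmore Office; but no current Provisional Waiver is held, so (e) is unavailable.
None of the exceptions is available; § 7.9 applies in full.

Yes — Pablo's facility must register with the Waste Registry.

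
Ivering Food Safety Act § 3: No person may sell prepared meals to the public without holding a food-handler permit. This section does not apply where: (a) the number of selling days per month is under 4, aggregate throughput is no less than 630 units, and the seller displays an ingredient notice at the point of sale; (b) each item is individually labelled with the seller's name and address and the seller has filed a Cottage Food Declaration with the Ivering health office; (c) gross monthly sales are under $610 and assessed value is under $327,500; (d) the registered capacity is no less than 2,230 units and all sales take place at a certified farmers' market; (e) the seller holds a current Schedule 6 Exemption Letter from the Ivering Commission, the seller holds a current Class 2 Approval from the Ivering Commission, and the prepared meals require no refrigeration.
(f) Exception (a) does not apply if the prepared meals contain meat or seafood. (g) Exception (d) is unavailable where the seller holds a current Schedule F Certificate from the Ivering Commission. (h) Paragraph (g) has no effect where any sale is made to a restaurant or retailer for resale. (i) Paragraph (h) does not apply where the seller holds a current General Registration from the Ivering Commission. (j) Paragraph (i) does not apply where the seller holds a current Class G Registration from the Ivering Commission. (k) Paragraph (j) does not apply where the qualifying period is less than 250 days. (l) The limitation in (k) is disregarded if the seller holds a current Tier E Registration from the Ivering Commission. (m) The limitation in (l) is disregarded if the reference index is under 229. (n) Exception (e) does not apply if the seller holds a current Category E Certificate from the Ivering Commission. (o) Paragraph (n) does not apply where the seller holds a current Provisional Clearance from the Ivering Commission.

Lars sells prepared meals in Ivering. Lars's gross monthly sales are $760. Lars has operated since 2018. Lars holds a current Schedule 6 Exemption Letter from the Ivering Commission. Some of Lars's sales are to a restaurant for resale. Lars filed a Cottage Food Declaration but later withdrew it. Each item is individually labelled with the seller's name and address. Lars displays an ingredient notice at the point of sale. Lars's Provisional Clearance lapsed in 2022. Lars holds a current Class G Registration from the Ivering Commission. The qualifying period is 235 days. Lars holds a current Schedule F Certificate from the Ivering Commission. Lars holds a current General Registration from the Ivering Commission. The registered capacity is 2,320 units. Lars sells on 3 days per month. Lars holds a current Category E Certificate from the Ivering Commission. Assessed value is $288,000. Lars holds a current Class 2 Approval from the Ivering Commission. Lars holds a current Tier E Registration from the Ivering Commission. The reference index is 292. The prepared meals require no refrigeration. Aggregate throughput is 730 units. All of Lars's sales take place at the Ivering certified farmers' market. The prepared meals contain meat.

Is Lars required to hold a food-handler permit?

No — exception (d) applies; Lars is not required to hold a food-handler permit.

Exception (a): the number of selling days per month is 3, under the 4 limit; aggregate throughput is 730 units, meeting the 630 units threshold; an ingredient notice is displayed — every condition holds. However, paragraph (f) must be considered: (f) applies — the prepared meals contain meat. (a) is therefore removed.
Exception (b) fails — the Cottage Food Declaration was withdrawn.
Exception (c) requires that gross monthly sales are under $610; but gross monthly sales are $760, not under $610, so (c) is unavailable.
Exception (d) is satisfied on its face — the registered capacity is 2,320 units, meeting the 2,230 units threshold; all sales are at a certified farmers' market. Under paragraphs (g)–(m): (g) is triggered (a current Schedule F Certificate is held), but is itself disapplied by (h): (h) is triggered — some sales are to a restaurant for resale. (i) operates (a current General Registration is held), but is displaced by (j): (j) operates against (i): a current Class G Registration is held. (k) applies (the qualifying period is 235 days, less than the 250 days limit), but is set aside by (l): (l) operates against (k): a current Tier E Registration is held. (m), which would lift (l), does not operate here — the reference index is 292, not under 229. (d) remains available.
Exception (e) is satisfied on its face — a current Schedule 6 Exemption Letter is held; a current Class 2 Approval is held; the prepared meals are shelf-stable. But: (n) operates — a current Category E Certificate is held. (o) is not engaged (there is no Provisional Clearance in force), so (n) stands. So (e) is unavailable.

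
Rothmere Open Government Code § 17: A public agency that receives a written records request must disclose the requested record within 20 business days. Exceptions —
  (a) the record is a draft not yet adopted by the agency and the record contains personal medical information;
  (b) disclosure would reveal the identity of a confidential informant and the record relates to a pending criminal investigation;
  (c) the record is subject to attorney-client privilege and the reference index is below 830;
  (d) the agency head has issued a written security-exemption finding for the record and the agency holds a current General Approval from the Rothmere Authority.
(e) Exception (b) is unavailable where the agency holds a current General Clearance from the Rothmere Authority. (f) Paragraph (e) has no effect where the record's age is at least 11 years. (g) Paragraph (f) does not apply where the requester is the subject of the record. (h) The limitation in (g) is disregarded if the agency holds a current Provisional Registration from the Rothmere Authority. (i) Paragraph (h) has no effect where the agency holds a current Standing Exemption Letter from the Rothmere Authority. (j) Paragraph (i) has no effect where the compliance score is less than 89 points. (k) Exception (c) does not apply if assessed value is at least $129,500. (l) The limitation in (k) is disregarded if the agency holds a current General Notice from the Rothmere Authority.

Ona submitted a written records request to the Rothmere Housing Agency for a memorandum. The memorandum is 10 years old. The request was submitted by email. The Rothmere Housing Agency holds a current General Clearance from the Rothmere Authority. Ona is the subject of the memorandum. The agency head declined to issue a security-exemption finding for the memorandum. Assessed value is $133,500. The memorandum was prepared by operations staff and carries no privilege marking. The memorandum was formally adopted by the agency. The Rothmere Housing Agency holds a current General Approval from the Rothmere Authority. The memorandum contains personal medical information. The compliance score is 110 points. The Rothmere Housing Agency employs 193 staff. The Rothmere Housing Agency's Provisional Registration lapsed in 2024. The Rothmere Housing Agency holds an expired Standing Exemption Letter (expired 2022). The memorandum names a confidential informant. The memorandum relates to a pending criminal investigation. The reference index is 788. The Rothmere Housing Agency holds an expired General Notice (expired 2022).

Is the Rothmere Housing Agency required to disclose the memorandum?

Exception (a) does not apply: the memorandum has been formally adopted.
Exception (b): the memorandum names a confidential informant; the memorandum relates to a pending investigation — every condition holds. But applying paragraphs (e)–(j): (e) applies — a current General Clearance is held. (f), which would lift (e), is not engaged — the record's age is 10 years, short of 11 years. So (b) is unavailable.
Exception (c) does not apply: the memorandum carries no privilege marking.
Exception (d) requires that the agency head has issued a written security-exemption finding for the record; but the agency head declined to issue a security-exemption finding, so (d) is unavailable.
No exception displaces § 17.

Yes — the Rothmere Housing Agency must disclose the memorandum.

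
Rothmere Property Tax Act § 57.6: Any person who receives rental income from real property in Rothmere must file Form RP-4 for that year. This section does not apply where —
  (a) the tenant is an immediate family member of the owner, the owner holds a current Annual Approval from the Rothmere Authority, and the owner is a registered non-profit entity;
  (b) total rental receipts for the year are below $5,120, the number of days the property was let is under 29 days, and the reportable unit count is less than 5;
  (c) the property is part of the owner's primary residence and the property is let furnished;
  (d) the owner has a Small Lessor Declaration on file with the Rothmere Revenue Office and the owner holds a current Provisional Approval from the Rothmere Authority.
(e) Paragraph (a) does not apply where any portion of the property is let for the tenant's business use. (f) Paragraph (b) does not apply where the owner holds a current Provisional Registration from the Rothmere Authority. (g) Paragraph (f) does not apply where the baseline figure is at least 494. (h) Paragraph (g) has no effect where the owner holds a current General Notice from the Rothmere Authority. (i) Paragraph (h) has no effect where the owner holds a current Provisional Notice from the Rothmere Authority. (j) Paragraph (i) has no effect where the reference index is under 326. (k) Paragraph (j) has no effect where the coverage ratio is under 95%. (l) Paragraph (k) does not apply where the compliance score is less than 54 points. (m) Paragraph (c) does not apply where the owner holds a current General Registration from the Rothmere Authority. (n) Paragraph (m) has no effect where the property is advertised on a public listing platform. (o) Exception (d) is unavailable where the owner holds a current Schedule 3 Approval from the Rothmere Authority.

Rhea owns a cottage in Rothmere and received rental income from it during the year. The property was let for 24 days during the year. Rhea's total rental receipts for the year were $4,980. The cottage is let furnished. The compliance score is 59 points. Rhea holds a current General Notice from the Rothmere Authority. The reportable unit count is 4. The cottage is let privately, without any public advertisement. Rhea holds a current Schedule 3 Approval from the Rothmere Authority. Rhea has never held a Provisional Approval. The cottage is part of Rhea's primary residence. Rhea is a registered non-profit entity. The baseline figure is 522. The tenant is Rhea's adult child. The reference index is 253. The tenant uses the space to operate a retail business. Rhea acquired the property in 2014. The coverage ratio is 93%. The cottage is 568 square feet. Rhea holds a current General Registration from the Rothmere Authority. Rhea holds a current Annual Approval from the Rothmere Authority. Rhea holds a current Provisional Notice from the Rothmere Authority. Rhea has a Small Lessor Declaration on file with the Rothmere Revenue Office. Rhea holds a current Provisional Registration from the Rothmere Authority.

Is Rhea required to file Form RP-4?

Exception (a)'s conditions are all satisfied: the tenant is an immediate family member; a current Annual Approval is held; Rhea is a registered non-profit. Turning to paragraph (e): (e) applies — the space is let for business use. Exception (a) does not apply.
All of (b)'s requirements are met (total rental receipts for the year are $4,980, below the $5,120 limit; the number of days the property was let is 24 days, under the 29 days limit; the reportable unit count is 4, less than the 5 limit). Applying paragraphs (f)–(l): (f) is triggered (a current Provisional Registration is held), but yields to (g): (g) is engaged — the baseline figure is 522, meeting the 494 threshold. (h) is engaged (a current General Notice is held), but is displaced by (i): (i) operates against (h): a current Provisional Notice is held. (j) would limit (i) — the reference index is 253, under the 326 limit — but (k) sets (j) aside: (k) operates — the coverage ratio is 93%, under the 95% limit. (l), which would lift (k), is not triggered — the compliance score is 59 points, not less than 54 points. So (b) applies.
All of (c)'s requirements are met (the cottage is part of the primary residence; the property is let furnished). But applying paragraphs (m)–(n): (m) operates against (c): a current General Registration is held. (n) does not operate here (the property is let privately without advertisement), so (m) stands. (c) is therefore removed.
Exception (d) fails — the Provisional Approval is not current.

No — exception (b) applies; Rhea is not required to file Form RP-4.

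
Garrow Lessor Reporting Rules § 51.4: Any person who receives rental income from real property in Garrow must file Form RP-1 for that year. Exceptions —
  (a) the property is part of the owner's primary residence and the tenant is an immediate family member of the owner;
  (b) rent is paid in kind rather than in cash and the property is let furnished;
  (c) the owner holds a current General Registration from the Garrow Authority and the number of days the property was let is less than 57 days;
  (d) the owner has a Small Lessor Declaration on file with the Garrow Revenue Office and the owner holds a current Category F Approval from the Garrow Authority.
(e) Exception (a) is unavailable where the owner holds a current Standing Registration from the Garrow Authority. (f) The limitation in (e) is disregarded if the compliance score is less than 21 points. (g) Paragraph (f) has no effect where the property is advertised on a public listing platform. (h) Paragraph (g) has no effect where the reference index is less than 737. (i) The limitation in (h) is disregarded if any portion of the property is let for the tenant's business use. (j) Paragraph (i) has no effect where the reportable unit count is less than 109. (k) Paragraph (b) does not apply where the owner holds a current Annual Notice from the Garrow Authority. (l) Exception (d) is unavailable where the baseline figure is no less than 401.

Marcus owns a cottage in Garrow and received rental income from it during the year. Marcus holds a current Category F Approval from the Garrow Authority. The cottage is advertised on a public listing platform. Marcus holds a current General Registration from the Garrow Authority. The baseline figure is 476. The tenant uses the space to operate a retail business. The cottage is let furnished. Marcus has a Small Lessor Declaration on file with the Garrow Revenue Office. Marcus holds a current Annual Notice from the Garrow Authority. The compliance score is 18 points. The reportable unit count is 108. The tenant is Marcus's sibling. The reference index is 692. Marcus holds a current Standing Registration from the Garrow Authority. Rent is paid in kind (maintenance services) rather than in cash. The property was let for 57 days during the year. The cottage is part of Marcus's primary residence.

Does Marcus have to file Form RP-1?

No — exception (a) applies; Marcus is not required to file Form RP-1.

Exception (a)'s conditions are all satisfied: the cottage is part of the primary residence; the tenant is an immediate family member. Applying paragraphs (e)–(j): (e) is triggered (a current Standing Registration is held), but is overridden by (f): (f) operates against (e): the compliance score is 18 points, less than the 21 points limit. (g) is triggered (the property is publicly advertised), but is set aside by (h): (h) operates against (g): the reference index is 692, less than the 737 limit. (i) would limit (h) — the space is let for business use — but (j) sets (i) aside: (j) operates against (i): the reportable unit count is 108, less than the 109 limit. Exception (a) stands.
Exception (b)'s conditions are all satisfied: rent is paid in kind; the property is let furnished. Turning to paragraph (k): (k) is triggered — a current Annual Notice is held. Exception (b) does not apply.
Exception (c) fails — the number of days the property was let is 57 days, not less than 57 days.
All of (d)'s requirements are met (a Small Lessor Declaration is on file; a current Category F Approval is held). Turning to paragraph (l): (l) operates against (d): the baseline figure is 476, meeting the 401 threshold. Exception (d) does not apply.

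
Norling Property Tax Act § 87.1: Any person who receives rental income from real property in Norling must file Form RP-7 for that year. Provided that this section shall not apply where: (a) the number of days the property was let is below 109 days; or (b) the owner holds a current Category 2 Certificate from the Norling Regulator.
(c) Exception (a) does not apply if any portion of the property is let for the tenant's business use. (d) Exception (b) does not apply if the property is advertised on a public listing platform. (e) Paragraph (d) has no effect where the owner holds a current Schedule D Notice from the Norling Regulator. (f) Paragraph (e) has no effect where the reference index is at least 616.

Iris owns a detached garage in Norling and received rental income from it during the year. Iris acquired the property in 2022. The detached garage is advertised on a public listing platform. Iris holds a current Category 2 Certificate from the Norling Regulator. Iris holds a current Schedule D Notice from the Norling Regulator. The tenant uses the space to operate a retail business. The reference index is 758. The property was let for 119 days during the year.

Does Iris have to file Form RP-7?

Exception (a) does not apply: the number of days the property was let is 119 days, not below 109 days.
All of (b)'s requirements are met (a current Category 2 Certificate is held). Turning to paragraphs (d)–(f): (d) operates against (b): the property is publicly advertised. (e) is triggered (a current Schedule D Notice is held), but is itself disapplied by (f): (f) applies — the reference index is 758, meeting the 616 threshold. (b) is therefore removed.
No exception displaces § 87.1.

Yes — Iris must file Form RP-7.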